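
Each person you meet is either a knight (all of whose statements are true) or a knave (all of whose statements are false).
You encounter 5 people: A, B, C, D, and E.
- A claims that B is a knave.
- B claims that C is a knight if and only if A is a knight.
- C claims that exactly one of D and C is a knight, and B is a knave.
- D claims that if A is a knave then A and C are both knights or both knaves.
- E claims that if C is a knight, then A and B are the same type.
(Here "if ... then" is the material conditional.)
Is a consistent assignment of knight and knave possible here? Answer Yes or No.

One consistent assignment: A=knave, B=knight, C=knave, D=knight, E=knight.

Yes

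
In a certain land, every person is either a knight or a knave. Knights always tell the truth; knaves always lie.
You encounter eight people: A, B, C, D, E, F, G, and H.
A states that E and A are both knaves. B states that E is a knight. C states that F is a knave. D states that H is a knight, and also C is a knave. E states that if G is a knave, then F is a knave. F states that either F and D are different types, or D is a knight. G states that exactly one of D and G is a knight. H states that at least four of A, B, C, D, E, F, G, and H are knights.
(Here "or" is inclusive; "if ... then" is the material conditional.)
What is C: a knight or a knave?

C is a knight.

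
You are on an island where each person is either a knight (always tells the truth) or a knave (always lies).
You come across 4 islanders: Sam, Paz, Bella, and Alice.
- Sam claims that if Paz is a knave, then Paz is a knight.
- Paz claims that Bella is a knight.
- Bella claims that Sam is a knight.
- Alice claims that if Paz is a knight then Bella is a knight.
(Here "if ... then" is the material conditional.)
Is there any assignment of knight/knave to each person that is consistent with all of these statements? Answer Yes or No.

Yes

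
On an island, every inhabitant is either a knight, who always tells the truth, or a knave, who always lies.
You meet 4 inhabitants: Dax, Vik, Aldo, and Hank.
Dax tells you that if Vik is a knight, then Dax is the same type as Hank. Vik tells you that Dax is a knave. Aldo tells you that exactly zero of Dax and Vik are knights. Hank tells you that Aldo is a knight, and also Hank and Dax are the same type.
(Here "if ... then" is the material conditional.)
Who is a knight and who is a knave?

Dax is a knight, Vik is a knave, Aldo is a knave, and Hank is a knave.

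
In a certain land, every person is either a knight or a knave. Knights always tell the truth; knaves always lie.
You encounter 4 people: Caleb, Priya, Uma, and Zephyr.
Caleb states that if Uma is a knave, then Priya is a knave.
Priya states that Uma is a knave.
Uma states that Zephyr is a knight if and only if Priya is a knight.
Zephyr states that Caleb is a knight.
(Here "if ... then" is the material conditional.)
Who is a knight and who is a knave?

Since Caleb is a knave, "if Uma is a knave, then Priya is a knave" needs to be false, which holds.
Since Priya is a knight, "Uma is a knave" needs to be true, which holds.
Uma is a knave, and the claim "Zephyr is a knight if and only if Priya is a knight" is indeed false.
Since Zephyr is a knave, "Caleb is a knight" needs to be false, which holds.

Caleb is a knave, Priya is a knight, Uma is a knave, and Zephyr is a knave.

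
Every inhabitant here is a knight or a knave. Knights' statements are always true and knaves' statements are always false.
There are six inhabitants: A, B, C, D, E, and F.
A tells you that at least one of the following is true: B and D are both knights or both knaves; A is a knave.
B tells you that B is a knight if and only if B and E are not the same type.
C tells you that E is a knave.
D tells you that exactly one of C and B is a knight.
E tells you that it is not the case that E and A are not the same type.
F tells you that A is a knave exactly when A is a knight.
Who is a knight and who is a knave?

Knights: A and E. Knaves: B, C, D, and F.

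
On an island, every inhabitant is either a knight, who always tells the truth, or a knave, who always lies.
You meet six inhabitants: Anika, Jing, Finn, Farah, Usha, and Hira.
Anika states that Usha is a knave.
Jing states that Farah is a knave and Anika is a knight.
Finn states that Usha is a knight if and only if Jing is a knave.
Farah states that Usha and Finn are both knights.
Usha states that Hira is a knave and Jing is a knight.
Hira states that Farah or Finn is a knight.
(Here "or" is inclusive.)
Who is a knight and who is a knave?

Anika is a knight, Jing is a knight, Finn is a knight, Farah is a knave, Usha is a knave, and Hira is a knight.

As a knight, Anika's statement "Usha is a knave" should be True; it is.
As a knight, Jing's statement "Farah is a knave and Anika is a knight" should be True; it is.
As a knight, Finn's statement "Usha is a knight if and only if Jing is a knave" should be True; it is.
Farah (knave): "Usha and Finn are both knights" — false. ✓
As a knave, Usha's statement "Hira is a knave and Jing is a knight" should be false; it is.
Hira (knight): "Farah or Finn is a knight" — True. ✓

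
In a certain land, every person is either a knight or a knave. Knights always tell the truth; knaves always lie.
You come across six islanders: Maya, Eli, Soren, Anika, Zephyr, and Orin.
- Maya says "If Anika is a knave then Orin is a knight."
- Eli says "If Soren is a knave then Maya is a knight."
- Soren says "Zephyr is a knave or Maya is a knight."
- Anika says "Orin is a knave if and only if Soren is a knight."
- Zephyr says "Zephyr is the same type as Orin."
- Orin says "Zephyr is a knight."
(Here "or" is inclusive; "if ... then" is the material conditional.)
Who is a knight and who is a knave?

Maya is a knight, Eli is a knight, Soren is a knight, Anika is a knave, Zephyr is a knight, and Orin is a knight.

Maya is a knight, and the claim "if Anika is a knave then Orin is a knight" is indeed true.
Eli is a knight, and the claim "if Soren is a knave then Maya is a knight" is indeed true.
Since Soren is a knight, "Zephyr is a knave or Maya is a knight" needs to be true, which holds.
Anika is a knave, so "Orin is a knave if and only if Soren is a knight" must be False — and it is.
Zephyr is a knight, and the claim "Zephyr is the same type as Orin" is indeed true.
Orin is a knight; "Zephyr is a knight" is true, as required.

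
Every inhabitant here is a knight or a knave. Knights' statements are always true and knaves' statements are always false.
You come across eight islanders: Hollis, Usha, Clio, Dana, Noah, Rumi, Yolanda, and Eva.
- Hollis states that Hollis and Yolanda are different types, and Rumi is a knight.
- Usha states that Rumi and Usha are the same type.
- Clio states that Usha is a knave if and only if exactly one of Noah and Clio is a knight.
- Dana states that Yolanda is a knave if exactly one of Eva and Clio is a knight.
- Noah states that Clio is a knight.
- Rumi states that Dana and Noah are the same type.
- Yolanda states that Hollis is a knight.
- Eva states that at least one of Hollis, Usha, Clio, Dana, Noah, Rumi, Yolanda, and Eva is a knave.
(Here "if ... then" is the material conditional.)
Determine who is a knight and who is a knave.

Hollis is a knave, Usha is a knight, Clio is a knight, Dana is a knight, Noah is a knight, Rumi is a knight, Yolanda is a knave, and Eva is a knight.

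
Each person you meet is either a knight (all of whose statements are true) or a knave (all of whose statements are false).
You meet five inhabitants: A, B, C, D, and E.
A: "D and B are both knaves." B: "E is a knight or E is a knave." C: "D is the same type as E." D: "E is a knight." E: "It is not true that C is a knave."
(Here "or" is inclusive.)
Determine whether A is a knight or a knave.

A is a knave.

Consistent assignments: {A=knave, B=knight, C=knight, D=knight, E=knight}
In every consistent assignment, A is a knave.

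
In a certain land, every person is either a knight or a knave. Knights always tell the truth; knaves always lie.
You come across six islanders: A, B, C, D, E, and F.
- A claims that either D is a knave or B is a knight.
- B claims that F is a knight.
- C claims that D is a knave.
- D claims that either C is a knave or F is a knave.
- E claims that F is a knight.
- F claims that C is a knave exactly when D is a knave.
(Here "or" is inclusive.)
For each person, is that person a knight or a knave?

A is a knave, B is a knave, C is a knave, D is a knight, E is a knave, and F is a knave.

A is a knave; "either D is a knave or B is a knight" is False, as required.
As a knave, B's statement "F is a knight" should be False; it is.
Since C is a knave, "D is a knave" needs to be False, which holds.
D is a knight, and the claim "either C is a knave or F is a knave" is indeed True.
E is a knave, so "F is a knight" must be False — and it is.
F is a knave; "C is a knave exactly when D is a knave" is False, as required.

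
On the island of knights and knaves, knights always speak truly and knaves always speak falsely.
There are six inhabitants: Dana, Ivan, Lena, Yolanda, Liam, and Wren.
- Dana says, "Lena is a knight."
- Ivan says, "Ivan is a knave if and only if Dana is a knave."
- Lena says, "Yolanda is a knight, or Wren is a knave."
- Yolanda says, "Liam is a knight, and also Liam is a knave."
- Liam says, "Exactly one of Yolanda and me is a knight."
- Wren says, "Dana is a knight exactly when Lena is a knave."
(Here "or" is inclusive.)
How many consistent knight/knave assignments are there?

4

Consistent assignments:
  Dana=knight, Ivan=knight, Lena=knight, Yolanda=knave, Liam=knight, Wren=knave
  Dana=knight, Ivan=knight, Lena=knight, Yolanda=knave, Liam=knave, Wren=knave
  Dana=knight, Ivan=knave, Lena=knight, Yolanda=knave, Liam=knight, Wren=knave
  Dana=knight, Ivan=knave, Lena=knight, Yolanda=knave, Liam=knave, Wren=knave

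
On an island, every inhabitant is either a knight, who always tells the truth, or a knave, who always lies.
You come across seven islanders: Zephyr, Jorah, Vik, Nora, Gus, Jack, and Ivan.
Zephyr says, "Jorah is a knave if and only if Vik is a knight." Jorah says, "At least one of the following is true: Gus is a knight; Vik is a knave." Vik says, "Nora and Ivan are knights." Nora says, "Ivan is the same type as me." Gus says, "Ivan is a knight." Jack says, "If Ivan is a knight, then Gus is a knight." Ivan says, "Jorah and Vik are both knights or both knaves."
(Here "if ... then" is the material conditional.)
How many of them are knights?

The unique consistent assignment is Zephyr=knave, Jorah=knight, Vik=knight, Nora=knight, Gus=knight, Jack=knight, Ivan=knight.
That has 6 knights.

6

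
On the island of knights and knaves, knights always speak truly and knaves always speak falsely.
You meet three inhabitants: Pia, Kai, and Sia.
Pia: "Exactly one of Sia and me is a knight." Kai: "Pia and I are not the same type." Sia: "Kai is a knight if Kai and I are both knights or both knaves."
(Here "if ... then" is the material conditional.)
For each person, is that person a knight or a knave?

Pia is a knave, Kai is a knave, and Sia is a knave.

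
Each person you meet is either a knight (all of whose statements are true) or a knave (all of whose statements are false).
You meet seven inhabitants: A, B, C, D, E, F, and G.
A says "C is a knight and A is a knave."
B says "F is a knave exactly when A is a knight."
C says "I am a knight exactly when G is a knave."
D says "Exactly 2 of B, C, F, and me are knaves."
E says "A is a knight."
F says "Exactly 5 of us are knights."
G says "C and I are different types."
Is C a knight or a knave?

Consistent assignments: {A=knave, B=knave, C=knave, D=knave, E=knave, F=knave, G=knave}
In every consistent assignment, C is a knave.

C is a knave.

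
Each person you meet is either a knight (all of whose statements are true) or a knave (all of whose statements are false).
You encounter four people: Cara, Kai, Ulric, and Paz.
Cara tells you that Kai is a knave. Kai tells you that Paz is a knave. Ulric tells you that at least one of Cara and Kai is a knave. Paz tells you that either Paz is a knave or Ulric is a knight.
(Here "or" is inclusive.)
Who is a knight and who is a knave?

Suppose Cara is a knave. Then Cara's statement "Kai is a knave" would have to be false. Checking the 8 ways to assign the others, none is consistent with every speaker.
(For instance, with Kai=knave, Ulric=knight, Paz=knight, Cara's claim "Kai is a knave" comes out true where it would need to be false.)
So Cara must be a knight, making "Kai is a knave" true. Taking Cara=knight, Kai=knave, Ulric=knight, Paz=knight, each remaining statement checks out:
  Kai (knave): "Paz is a knave" — false. ✓
  Ulric (knight): "at least one of Cara and Kai is a knave" — true. ✓
  Paz (knight): "either Paz is a knave or Ulric is a knight" — true. ✓
This is the unique consistent assignment.

Cara is a knight, Kai is a knave, Ulric is a knight, and Paz is a knight.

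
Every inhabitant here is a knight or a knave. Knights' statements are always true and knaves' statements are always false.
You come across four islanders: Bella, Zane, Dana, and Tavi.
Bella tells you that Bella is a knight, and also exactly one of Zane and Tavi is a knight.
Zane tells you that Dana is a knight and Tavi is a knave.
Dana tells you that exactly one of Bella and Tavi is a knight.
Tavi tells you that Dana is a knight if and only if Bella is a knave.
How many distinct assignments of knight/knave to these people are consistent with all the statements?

4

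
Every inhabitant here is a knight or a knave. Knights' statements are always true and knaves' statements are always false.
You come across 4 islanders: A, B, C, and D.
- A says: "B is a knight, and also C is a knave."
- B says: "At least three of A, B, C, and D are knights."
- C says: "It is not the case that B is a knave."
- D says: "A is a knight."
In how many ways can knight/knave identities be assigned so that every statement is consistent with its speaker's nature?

1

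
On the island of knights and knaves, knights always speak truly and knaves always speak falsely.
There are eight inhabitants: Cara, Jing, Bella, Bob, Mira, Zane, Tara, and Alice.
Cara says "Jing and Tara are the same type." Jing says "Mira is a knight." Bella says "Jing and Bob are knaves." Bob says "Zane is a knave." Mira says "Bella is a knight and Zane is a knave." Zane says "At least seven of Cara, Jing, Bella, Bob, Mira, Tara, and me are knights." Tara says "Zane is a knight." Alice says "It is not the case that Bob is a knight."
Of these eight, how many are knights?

2

The unique consistent assignment is Cara=knight, Jing=knave, Bella=knave, Bob=knight, Mira=knave, Zane=knave, Tara=knave, Alice=knave.
That has 2 knights.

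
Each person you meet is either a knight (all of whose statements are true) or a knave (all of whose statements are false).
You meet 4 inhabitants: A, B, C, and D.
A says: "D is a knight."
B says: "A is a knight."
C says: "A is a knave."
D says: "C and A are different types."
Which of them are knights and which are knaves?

A is a knight; "D is a knight" is true, as required.
Since B is a knight, "A is a knight" needs to be true, which holds.
C is a knave, so "A is a knave" must be False — and it is.
Since D is a knight, "C and A are different types" needs to be true, which holds.

Knights: A, B, and D. Knaves: C.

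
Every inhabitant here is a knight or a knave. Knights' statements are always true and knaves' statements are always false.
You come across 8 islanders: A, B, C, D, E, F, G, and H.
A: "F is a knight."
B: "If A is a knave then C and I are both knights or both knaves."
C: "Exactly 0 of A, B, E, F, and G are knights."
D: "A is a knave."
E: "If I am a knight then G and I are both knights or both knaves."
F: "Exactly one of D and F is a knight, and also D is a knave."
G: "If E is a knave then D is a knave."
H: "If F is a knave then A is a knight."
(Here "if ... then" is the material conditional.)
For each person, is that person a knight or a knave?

As a knight, A's statement "F is a knight" should be True; it is.
B is a knight; "if A is a knave then C and I are both knights or both knaves" is True, as required.
C is a knave, and the claim "exactly 0 of A, B, E, F, and G are knights" is indeed False.
D is a knave, and the claim "A is a knave" is indeed False.
As a knight, E's statement "if I am a knight then G and I are both knights or both knaves" should be True; it is.
F (knight): "exactly one of D and F is a knight, and also D is a knave" — True. ✓
G (knight): "if E is a knave then D is a knave" — True. ✓
H is a knight; "if F is a knave then A is a knight" is True, as required.

A is a knight, B is a knight, C is a knave, D is a knave, E is a knight, F is a knight, G is a knight, and H is a knight.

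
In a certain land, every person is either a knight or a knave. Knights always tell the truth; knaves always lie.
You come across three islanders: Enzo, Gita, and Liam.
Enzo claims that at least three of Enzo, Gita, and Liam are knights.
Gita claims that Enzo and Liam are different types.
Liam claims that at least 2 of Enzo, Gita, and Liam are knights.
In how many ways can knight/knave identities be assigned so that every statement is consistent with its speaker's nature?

2

Consistent assignments:
  Enzo=knave, Gita=knight, Liam=knight
  Enzo=knave, Gita=knave, Liam=knave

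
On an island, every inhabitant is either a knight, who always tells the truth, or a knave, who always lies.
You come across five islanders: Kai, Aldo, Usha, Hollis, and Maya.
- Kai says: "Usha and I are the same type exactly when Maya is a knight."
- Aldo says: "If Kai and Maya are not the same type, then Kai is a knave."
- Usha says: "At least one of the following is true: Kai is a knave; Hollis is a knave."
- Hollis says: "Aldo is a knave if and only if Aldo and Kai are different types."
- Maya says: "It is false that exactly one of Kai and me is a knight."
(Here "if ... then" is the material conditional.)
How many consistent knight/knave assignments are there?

1

Consistent assignments:
  Kai=knight, Aldo=knave, Usha=knave, Hollis=knight, Maya=knave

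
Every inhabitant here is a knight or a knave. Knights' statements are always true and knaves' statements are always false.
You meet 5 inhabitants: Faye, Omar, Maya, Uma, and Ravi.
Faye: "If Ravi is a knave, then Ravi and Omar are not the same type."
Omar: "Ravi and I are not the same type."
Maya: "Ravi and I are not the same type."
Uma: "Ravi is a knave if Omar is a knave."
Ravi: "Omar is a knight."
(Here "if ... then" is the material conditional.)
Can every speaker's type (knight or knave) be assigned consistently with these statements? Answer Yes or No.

Yes

One consistent assignment: Faye=knave, Omar=knave, Maya=knight, Uma=knight, Ravi=knave.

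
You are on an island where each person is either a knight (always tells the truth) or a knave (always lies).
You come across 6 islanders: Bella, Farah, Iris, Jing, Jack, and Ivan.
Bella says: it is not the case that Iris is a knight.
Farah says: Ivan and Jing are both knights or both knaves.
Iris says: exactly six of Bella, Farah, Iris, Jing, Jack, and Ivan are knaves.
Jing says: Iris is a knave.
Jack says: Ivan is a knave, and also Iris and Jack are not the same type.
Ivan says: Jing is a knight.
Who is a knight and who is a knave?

Bella is a knight, Farah is a knight, Iris is a knave, Jing is a knight, Jack is a knave, and Ivan is a knight.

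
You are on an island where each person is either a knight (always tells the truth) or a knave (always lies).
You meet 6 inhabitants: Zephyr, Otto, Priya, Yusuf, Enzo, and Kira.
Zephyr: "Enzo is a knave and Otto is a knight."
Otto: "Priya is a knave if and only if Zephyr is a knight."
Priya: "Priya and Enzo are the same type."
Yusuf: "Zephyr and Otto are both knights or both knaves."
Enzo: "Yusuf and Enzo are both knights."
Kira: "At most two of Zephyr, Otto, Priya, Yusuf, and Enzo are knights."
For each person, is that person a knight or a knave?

Zephyr is a knave, Otto is a knave, Priya is a knave, Yusuf is a knight, Enzo is a knight, and Kira is a knight.

Zephyr is a knave, and the claim "Enzo is a knave and Otto is a knight" is indeed false.
As a knave, Otto's statement "Priya is a knave if and only if Zephyr is a knight" should be false; it is.
Priya is a knave, so "Priya and Enzo are the same type" must be false — and it is.
Yusuf is a knight; "Zephyr and Otto are both knights or both knaves" is True, as required.
Since Enzo is a knight, "Yusuf and Enzo are both knights" needs to be True, which holds.
Kira is a knight, and the claim "at most two of Zephyr, Otto, Priya, Yusuf, and Enzo are knights" is indeed True.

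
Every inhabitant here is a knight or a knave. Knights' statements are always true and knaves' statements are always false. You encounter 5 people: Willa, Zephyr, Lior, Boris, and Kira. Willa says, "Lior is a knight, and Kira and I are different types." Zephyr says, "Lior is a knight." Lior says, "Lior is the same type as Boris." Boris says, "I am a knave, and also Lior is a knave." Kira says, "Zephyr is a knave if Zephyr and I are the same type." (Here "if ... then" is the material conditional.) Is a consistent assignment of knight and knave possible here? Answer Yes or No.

No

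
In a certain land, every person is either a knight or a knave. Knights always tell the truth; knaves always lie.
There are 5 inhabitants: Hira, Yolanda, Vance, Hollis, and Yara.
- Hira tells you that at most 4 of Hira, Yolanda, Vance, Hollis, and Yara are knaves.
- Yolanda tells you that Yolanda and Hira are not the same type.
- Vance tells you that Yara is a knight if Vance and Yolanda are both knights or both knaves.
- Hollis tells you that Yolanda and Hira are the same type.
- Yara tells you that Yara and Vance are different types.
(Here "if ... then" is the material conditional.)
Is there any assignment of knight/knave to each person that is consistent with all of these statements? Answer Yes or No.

No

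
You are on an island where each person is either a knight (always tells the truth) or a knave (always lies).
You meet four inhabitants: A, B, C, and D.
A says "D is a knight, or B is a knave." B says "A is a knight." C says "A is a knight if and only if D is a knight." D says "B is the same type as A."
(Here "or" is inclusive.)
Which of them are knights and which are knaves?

A is a knight, B is a knight, C is a knight, and D is a knight.

A is a knight; "D is a knight, or B is a knave" is true, as required.
B (knight): "A is a knight" — true. ✓
C (knight): "A is a knight if and only if D is a knight" — true. ✓
D (knight): "B is the same type as A" — true. ✓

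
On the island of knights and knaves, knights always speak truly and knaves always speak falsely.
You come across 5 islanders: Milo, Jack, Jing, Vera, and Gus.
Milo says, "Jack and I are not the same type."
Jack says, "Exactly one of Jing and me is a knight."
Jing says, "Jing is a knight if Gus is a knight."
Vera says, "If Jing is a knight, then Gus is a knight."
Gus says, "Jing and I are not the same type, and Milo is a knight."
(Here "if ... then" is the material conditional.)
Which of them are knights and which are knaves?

Knights: Milo, Vera, and Gus. Knaves: Jack and Jing.

Suppose Milo is a knave. Then Milo's statement "Jack and I are not the same type" would have to be false. Checking the 16 ways to assign the others, none is consistent with every speaker.
(For instance, with Jack=knave, Jing=knave, Vera=knight, Gus=knight, Gus's claim "Jing and I are not the same type, and Milo is a knight" comes out false where it would need to be true.)
So Milo must be a knight, making "Jack and I are not the same type" true. Taking Milo=knight, Jack=knave, Jing=knave, Vera=knight, Gus=knight, each remaining statement checks out:
  Jack (knave): "exactly one of Jing and me is a knight" — false. ✓
  Jing (knave): "Jing is a knight if Gus is a knight" — false. ✓
  Vera (knight): "if Jing is a knight, then Gus is a knight" — true. ✓
  Gus (knight): "Jing and I are not the same type, and Milo is a knight" — true. ✓
This is the unique consistent assignment.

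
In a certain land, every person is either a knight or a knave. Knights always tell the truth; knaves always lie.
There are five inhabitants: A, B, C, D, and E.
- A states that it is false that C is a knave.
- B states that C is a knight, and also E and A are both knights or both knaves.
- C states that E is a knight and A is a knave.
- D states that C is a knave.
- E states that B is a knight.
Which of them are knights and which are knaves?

Suppose A is a knight. Then A's statement "it is false that C is a knave" would have to be true. Checking the 16 ways to assign the others, none is consistent with every speaker.
(For instance, with B=knave, C=knave, D=knight, E=knave, A's claim "it is false that C is a knave" comes out false where it would need to be true.)
So A must be a knave, making "it is false that C is a knave" false. Taking A=knave, B=knave, C=knave, D=knight, E=knave, each remaining statement checks out:
  B (knave): "C is a knight, and also E and A are both knights or both knaves" — false. ✓
  C (knave): "E is a knight and A is a knave" — false. ✓
  D (knight): "C is a knave" — true. ✓
  E (knave): "B is a knight" — false. ✓
This is the unique consistent assignment.

A is a knave, B is a knave, C is a knave, D is a knight, and E is a knave.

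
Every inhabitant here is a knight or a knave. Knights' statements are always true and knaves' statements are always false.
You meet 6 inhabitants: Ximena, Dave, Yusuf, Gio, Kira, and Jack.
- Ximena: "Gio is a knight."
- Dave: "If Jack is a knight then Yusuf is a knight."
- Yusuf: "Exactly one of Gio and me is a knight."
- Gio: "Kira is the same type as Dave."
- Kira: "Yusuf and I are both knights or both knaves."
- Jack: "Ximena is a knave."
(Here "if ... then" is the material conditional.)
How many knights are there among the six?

3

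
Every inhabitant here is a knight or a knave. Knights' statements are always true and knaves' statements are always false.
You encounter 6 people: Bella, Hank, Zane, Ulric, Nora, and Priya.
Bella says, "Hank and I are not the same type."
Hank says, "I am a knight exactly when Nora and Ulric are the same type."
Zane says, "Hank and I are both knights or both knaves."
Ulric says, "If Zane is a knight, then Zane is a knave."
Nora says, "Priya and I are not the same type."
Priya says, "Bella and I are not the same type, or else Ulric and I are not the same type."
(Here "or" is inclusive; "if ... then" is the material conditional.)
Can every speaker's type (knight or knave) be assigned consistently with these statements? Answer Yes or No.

Checking all 64 assignments, each has at least one speaker whose statement's truth value contradicts their type.

No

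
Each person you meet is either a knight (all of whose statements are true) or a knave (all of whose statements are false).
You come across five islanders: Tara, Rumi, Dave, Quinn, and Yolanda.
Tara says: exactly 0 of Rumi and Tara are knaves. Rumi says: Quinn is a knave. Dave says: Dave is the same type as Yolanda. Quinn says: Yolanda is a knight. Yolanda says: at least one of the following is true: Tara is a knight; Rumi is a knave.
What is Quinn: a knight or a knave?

Quinn is a knight.

Consistent assignments: {Tara=knave, Rumi=knave, Dave=knight, Quinn=knight, Yolanda=knight}; {Tara=knave, Rumi=knave, Dave=knave, Quinn=knight, Yolanda=knight}
In every consistent assignment, Quinn is a knight.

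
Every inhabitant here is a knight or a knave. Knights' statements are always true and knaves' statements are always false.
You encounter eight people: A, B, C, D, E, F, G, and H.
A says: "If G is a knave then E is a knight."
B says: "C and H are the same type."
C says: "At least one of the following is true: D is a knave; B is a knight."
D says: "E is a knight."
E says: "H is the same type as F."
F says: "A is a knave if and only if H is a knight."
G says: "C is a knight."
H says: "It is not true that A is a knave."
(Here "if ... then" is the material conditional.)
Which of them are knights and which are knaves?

A is a knight, B is a knight, C is a knight, D is a knave, E is a knave, F is a knave, G is a knight, and H is a knight.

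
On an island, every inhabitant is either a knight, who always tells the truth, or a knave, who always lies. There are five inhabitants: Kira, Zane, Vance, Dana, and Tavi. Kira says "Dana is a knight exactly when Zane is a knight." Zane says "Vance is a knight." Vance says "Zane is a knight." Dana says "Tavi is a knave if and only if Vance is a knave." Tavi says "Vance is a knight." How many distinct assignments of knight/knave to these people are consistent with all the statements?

2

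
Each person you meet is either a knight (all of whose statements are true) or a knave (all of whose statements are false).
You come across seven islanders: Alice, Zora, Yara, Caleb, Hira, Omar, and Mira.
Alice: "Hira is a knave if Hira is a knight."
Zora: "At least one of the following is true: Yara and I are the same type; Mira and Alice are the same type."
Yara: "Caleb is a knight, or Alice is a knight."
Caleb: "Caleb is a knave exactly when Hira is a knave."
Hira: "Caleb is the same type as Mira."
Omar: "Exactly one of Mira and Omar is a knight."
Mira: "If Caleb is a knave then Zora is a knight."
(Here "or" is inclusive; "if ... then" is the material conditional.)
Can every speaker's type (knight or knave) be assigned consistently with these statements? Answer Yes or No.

No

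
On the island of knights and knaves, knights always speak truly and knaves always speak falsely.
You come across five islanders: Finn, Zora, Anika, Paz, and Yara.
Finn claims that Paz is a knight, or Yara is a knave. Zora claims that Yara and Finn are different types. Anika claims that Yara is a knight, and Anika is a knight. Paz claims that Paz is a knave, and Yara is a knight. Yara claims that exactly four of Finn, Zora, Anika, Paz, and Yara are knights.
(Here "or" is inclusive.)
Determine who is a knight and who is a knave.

Finn is a knight, Zora is a knight, Anika is a knave, Paz is a knave, and Yara is a knave.

Finn is a knight; "Paz is a knight, or Yara is a knave" is True, as required.
Zora is a knight, and the claim "Yara and Finn are different types" is indeed True.
Anika is a knave, so "Yara is a knight, and Anika is a knight" must be false — and it is.
Paz is a knave; "Paz is a knave, and Yara is a knight" is false, as required.
Yara is a knave, so "exactly four of Finn, Zora, Anika, Paz, and Yara are knights" must be false — and it is.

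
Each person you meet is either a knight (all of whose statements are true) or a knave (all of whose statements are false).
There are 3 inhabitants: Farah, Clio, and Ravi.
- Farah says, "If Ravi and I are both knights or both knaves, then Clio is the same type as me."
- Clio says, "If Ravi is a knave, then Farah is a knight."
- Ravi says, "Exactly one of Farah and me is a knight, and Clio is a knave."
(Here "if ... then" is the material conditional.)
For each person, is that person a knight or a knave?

Farah is a knight, Clio is a knight, and Ravi is a knave.

As a knight, Farah's statement "if Ravi and I are both knights or both knaves, then Clio is the same type as me" should be true; it is.
Clio is a knight, and the claim "if Ravi is a knave, then Farah is a knight" is indeed true.
Ravi (knave): "exactly one of Farah and me is a knight, and Clio is a knave" — False. ✓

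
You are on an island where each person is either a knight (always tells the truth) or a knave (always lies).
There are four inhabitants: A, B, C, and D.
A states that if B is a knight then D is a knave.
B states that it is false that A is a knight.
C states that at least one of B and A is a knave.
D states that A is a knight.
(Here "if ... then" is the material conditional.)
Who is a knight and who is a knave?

A is a knight, B is a knave, C is a knight, and D is a knight.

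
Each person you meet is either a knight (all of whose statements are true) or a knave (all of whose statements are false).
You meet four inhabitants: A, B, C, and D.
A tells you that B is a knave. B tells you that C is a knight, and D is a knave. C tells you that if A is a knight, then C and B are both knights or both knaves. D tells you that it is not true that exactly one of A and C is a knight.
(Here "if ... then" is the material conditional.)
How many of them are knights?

2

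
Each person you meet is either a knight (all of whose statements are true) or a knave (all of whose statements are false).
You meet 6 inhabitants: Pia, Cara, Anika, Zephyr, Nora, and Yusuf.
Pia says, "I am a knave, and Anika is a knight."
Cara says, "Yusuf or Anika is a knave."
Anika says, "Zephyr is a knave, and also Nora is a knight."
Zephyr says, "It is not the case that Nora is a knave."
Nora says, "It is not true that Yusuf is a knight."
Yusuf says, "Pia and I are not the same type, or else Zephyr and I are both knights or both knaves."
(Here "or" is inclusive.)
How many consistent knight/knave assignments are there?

2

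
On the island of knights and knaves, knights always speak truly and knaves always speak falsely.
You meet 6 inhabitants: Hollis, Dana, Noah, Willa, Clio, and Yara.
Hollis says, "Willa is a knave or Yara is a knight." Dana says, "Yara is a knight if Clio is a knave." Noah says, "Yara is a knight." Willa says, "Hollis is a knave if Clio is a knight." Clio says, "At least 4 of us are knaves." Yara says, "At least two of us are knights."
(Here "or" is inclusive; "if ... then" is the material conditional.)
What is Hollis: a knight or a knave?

Hollis is a knight.

Consistent assignments: {Hollis=knight, Dana=knight, Noah=knight, Willa=knight, Clio=knave, Yara=knight}
In every consistent assignment, Hollis is a knight.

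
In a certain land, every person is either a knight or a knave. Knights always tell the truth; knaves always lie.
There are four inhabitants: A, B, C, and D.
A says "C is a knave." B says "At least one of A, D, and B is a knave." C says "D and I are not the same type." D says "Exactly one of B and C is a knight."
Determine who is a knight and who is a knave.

Knights: B and C. Knaves: A and D.

Suppose A is a knight. Then A's statement "C is a knave" would have to be true. Checking the 8 ways to assign the others, none is consistent with every speaker.
(For instance, with B=knight, C=knight, D=knave, A's claim "C is a knave" comes out false where it would need to be true.)
So A must be a knave, making "C is a knave" false. Taking A=knave, B=knight, C=knight, D=knave, each remaining statement checks out:
  B (knight): "at least one of A, D, and B is a knave" — true. ✓
  C (knight): "D and I are not the same type" — true. ✓
  D (knave): "exactly one of B and C is a knight" — false. ✓
This is the unique consistent assignment.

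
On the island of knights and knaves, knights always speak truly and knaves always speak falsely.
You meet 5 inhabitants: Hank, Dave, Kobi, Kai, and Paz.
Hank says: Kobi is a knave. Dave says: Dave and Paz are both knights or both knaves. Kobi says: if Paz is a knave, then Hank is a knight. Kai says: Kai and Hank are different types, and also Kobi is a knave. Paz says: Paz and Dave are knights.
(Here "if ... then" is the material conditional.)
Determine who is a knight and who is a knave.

Suppose Hank is a knight. Then Hank's statement "Kobi is a knave" would have to be true. Checking the 16 ways to assign the others, none is consistent with every speaker.
(For instance, with Dave=knight, Kobi=knight, Kai=knave, Paz=knight, Hank's claim "Kobi is a knave" comes out false where it would need to be true.)
So Hank must be a knave, making "Kobi is a knave" false. Taking Hank=knave, Dave=knight, Kobi=knight, Kai=knave, Paz=knight, each remaining statement checks out:
  Dave (knight): "Dave and Paz are both knights or both knaves" — true. ✓
  Kobi (knight): "if Paz is a knave, then Hank is a knight" — true. ✓
  Kai (knave): "Kai and Hank are different types, and also Kobi is a knave" — false. ✓
  Paz (knight): "Paz and Dave are knights" — true. ✓
This is the unique consistent assignment.

Hank is a knave, Dave is a knight, Kobi is a knight, Kai is a knave, and Paz is a knight.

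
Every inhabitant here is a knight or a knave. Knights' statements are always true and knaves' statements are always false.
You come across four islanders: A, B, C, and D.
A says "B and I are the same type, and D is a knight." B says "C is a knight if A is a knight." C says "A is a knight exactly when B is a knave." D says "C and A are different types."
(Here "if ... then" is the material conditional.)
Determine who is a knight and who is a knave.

Knights: B, C, and D. Knaves: A.

Since A is a knave, "B and I are the same type, and D is a knight" needs to be false, which holds.
As a knight, B's statement "C is a knight if A is a knight" should be True; it is.
C (knight): "A is a knight exactly when B is a knave" — True. ✓
As a knight, D's statement "C and A are different types" should be True; it is.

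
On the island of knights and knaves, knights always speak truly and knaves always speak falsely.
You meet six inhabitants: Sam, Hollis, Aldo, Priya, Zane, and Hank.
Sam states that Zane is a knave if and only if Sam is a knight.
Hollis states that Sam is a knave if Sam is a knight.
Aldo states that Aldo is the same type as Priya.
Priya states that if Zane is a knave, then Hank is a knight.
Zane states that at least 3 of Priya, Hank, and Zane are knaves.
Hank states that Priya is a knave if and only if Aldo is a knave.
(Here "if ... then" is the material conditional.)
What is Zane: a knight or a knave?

Zane is a knave.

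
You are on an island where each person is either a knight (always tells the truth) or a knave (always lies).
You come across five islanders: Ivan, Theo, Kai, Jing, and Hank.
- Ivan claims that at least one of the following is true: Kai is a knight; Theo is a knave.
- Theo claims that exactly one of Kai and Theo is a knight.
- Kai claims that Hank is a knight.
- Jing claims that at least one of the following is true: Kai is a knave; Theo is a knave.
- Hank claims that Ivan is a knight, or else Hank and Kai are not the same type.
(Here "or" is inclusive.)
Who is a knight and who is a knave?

Ivan is a knave, Theo is a knight, Kai is a knave, Jing is a knight, and Hank is a knave.

Suppose Ivan is a knight. Then Ivan's statement "at least one of the following is true: Kai is a knight; Theo is a knave" would have to be true. Checking the 16 ways to assign the others, none is consistent with every speaker.
(For instance, with Theo=knight, Kai=knave, Jing=knight, Hank=knave, Ivan's claim "at least one of the following is true: Kai is a knight; Theo is a knave" comes out false where it would need to be true.)
So Ivan must be a knave, making "at least one of the following is true: Kai is a knight; Theo is a knave" false. Taking Ivan=knave, Theo=knight, Kai=knave, Jing=knight, Hank=knave, each remaining statement checks out:
  Theo (knight): "exactly one of Kai and Theo is a knight" — true. ✓
  Kai (knave): "Hank is a knight" — false. ✓
  Jing (knight): "at least one of the following is true: Kai is a knave; Theo is a knave" — true. ✓
  Hank (knave): "Ivan is a knight, or else Hank and Kai are not the same type" — false. ✓
This is the unique consistent assignment.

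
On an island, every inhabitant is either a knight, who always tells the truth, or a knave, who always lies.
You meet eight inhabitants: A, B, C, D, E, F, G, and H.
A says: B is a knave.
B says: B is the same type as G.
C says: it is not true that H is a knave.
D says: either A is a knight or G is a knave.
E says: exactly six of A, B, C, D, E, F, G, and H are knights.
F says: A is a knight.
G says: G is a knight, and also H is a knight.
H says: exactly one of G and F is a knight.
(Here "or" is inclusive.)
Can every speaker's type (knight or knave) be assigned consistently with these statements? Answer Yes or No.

Yes

One consistent assignment: A=knave, B=knight, C=knight, D=knave, E=knave, F=knave, G=knight, H=knight.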